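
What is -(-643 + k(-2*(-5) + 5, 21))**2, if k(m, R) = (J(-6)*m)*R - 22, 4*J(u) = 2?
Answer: -1030225/4 ≈ -2.5756e+5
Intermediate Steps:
J(u) = 1/2 (J(u) = (1/4)*2 = 1/2)
k(m, R) = -22 + R*m/2 (k(m, R) = (m/2)*R - 22 = R*m/2 - 22 = -22 + R*m/2)
-(-643 + k(-2*(-5) + 5, 21))**2 = -(-643 + (-22 + (1/2)*21*(-2*(-5) + 5)))**2 = -(-643 + (-22 + (1/2)*21*(10 + 5)))**2 = -(-643 + (-22 + (1/2)*21*15))**2 = -(-643 + (-22 + 315/2))**2 = -(-643 + 271/2)**2 = -(-1015/2)**2 = -1*1030225/4 = -1030225/4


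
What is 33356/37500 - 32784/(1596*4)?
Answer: -5294038/1246875 ≈ -4.2458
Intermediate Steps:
33356/37500 - 32784/(1596*4) = 33356*(1/37500) - 32784/6384 = 8339/9375 - 32784*1/6384 = 8339/9375 - 683/133 = -5294038/1246875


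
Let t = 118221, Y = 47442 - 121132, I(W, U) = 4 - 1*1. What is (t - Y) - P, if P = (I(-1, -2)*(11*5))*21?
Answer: 188446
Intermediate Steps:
I(W, U) = 3 (I(W, U) = 4 - 1 = 3)
P = 3465 (P = (3*(11*5))*21 = (3*55)*21 = 165*21 = 3465)
Y = -73690
(t - Y) - P = (118221 - 1*(-73690)) - 1*3465 = (118221 + 73690) - 3465 = 191911 - 3465 = 188446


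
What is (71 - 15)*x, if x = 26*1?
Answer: 1456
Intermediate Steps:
x = 26
(71 - 15)*x = (71 - 15)*26 = 56*26 = 1456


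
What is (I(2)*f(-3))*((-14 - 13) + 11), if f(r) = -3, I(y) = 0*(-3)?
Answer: 0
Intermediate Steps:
I(y) = 0
(I(2)*f(-3))*((-14 - 13) + 11) = (0*(-3))*((-14 - 13) + 11) = 0*(-27 + 11) = 0*(-16) = 0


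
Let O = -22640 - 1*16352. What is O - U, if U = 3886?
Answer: -42878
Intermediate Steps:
O = -38992 (O = -22640 - 16352 = -38992)
O - U = -38992 - 1*3886 = -38992 - 3886 = -42878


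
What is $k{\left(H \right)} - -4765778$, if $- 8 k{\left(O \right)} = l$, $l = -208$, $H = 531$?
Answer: $4765804$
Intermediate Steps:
$k{\left(O \right)} = 26$ ($k{\left(O \right)} = \left(- \frac{1}{8}\right) \left(-208\right) = 26$)
$k{\left(H \right)} - -4765778 = 26 - -4765778 = 26 + 4765778 = 4765804$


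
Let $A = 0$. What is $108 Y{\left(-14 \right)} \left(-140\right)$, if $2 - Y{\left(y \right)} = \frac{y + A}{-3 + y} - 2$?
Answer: $- \frac{816480}{17} \approx -48028.0$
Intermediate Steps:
$Y{\left(y \right)} = 4 - \frac{y}{-3 + y}$ ($Y{\left(y \right)} = 2 - \left(\frac{y + 0}{-3 + y} - 2\right) = 2 - \left(\frac{y}{-3 + y} - 2\right) = 2 - \left(-2 + \frac{y}{-3 + y}\right) = 4 - \frac{y}{-3 + y}$)
$108 Y{\left(-14 \right)} \left(-140\right) = 108 \frac{3 \left(-4 - 14\right)}{-3 - 14} \left(-140\right) = 108 \cdot 3 \frac{1}{-17} \left(-18\right) \left(-140\right) = 108 \cdot 3 \left(- \frac{1}{17}\right) \left(-18\right) \left(-140\right) = 108 \cdot \frac{54}{17} \left(-140\right) = \frac{5832}{17} \left(-140\right) = - \frac{816480}{17}$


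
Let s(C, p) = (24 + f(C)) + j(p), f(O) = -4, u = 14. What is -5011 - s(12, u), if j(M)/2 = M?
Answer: -5059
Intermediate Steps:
j(M) = 2*M
s(C, p) = 20 + 2*p (s(C, p) = (24 - 4) + 2*p = 20 + 2*p)
-5011 - s(12, u) = -5011 - (20 + 2*14) = -5011 - (20 + 28) = -5011 - 1*48 = -5011 - 48 = -5059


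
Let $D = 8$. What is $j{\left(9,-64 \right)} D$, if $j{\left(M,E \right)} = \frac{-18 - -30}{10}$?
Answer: $\frac{48}{5} \approx 9.6$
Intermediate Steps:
$j{\left(M,E \right)} = \frac{6}{5}$ ($j{\left(M,E \right)} = \left(-18 + 30\right) \frac{1}{10} = 12 \cdot \frac{1}{10} = \frac{6}{5}$)
$j{\left(9,-64 \right)} D = \frac{6}{5} \cdot 8 = \frac{48}{5}$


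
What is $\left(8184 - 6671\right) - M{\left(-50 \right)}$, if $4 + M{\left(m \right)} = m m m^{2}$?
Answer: $-6248483$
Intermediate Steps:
$M{\left(m \right)} = -4 + m^{4}$ ($M{\left(m \right)} = -4 + m m m^{2} = -4 + m^{2} m^{2} = -4 + m^{4}$)
$\left(8184 - 6671\right) - M{\left(-50 \right)} = \left(8184 - 6671\right) - \left(-4 + \left(-50\right)^{4}\right) = \left(8184 - 6671\right) - \left(-4 + 6250000\right) = 1513 - 6249996 = -6248483$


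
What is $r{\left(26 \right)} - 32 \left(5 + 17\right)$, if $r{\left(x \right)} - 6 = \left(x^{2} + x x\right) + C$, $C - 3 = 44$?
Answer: $701$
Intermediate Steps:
$C = 47$ ($C = 3 + 44 = 47$)
$r{\left(x \right)} = 53 + 2 x^{2}$ ($r{\left(x \right)} = 6 + \left(\left(x^{2} + x x\right) + 47\right) = 6 + \left(\left(x^{2} + x^{2}\right) + 47\right) = 6 + \left(2 x^{2} + 47\right) = 6 + \left(47 + 2 x^{2}\right) = 53 + 2 x^{2}$)
$r{\left(26 \right)} - 32 \left(5 + 17\right) = \left(53 + 2 \cdot 26^{2}\right) - 32 \left(5 + 17\right) = \left(53 + 2 \cdot 676\right) - 704 = \left(53 + 1352\right) - 704 = 1405 - 704 = 701$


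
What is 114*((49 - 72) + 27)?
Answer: 456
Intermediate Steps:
114*((49 - 72) + 27) = 114*(-23 + 27) = 114*4 = 456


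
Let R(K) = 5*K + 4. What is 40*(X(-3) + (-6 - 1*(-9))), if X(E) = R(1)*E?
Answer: -960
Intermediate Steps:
R(K) = 4 + 5*K
X(E) = 9*E (X(E) = (4 + 5*1)*E = (4 + 5)*E = 9*E)
40*(X(-3) + (-6 - 1*(-9))) = 40*(9*(-3) + (-6 - 1*(-9))) = 40*(-27 + (-6 + 9)) = 40*(-27 + 3) = 40*(-24) = -960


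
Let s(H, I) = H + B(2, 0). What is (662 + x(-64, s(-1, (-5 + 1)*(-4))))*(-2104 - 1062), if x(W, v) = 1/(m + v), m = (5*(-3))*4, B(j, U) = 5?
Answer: -58683393/28 ≈ -2.0958e+6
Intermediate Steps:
m = -60 (m = -15*4 = -60)
s(H, I) = 5 + H (s(H, I) = H + 5 = 5 + H)
x(W, v) = 1/(-60 + v)
(662 + x(-64, s(-1, (-5 + 1)*(-4))))*(-2104 - 1062) = (662 + 1/(-60 + (5 - 1)))*(-2104 - 1062) = (662 + 1/(-60 + 4))*(-3166) = (662 + 1/(-56))*(-3166) = (662 - 1/56)*(-3166) = (37071/56)*(-3166) = -58683393/28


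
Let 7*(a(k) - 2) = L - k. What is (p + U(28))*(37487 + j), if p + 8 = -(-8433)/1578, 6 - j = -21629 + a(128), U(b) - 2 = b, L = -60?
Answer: 2977482362/1841 ≈ 1.6173e+6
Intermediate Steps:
a(k) = -46/7 - k/7 (a(k) = 2 + (-60 - k)/7 = 2 + (-60/7 - k/7) = -46/7 - k/7)
U(b) = 2 + b
j = 151619/7 (j = 6 - (-21629 + (-46/7 - ⅐*128)) = 6 - (-21629 + (-46/7 - 128/7)) = 6 - (-21629 - 174/7) = 6 - 1*(-151577/7) = 6 + 151577/7 = 151619/7 ≈ 21660.)
p = -1397/526 (p = -8 - (-8433)/1578 = -8 - 1*(-2811/526) = -8 + 2811/526 = -1397/526 ≈ -2.6559)
(p + U(28))*(37487 + j) = (-1397/526 + (2 + 28))*(37487 + 151619/7) = (-1397/526 + 30)*(414028/7) = (14383/526)*(414028/7) = 2977482362/1841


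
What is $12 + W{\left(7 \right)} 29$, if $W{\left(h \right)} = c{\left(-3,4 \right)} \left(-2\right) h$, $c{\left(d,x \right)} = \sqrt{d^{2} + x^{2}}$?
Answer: $-2018$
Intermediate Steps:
$W{\left(h \right)} = - 10 h$ ($W{\left(h \right)} = \sqrt{\left(-3\right)^{2} + 4^{2}} \left(-2\right) h = \sqrt{9 + 16} \left(-2\right) h = \sqrt{25} \left(-2\right) h = 5 \left(-2\right) h = - 10 h$)
$12 + W{\left(7 \right)} 29 = 12 + \left(-10\right) 7 \cdot 29 = 12 - 2030 = -2018$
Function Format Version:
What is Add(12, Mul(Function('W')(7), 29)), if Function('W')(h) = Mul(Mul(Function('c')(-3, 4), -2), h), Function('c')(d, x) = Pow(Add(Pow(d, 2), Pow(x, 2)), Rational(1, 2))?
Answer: -2018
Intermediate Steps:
Function('W')(h) = Mul(-10, h) (Function('W')(h) = Mul(Mul(Pow(Add(Pow(-3, 2), Pow(4, 2)), Rational(1, 2)), -2), h) = Mul(Mul(Pow(Add(9, 16), Rational(1, 2)), -2), h) = Mul(Mul(Pow(25, Rational(1, 2)), -2), h) = Mul(Mul(5, -2), h) = Mul(-10, h))
Add(12, Mul(Function('W')(7), 29)) = Add(12, Mul(Mul(-10, 7), 29)) = Add(12, Mul(-70, 29)) = Add(12, -2030) = -2018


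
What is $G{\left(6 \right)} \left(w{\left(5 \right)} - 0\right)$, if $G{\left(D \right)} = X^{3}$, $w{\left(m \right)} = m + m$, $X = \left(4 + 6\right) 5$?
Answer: $1250000$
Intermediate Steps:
$X = 50$ ($X = 10 \cdot 5 = 50$)
$w{\left(m \right)} = 2 m$
$G{\left(D \right)} = 125000$ ($G{\left(D \right)} = 50^{3} = 125000$)
$G{\left(6 \right)} \left(w{\left(5 \right)} - 0\right) = 125000 \left(2 \cdot 5 - 0\right) = 125000 \left(10 + 0\right) = 125000 \cdot 10 = 1250000$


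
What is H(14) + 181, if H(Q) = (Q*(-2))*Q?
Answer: -211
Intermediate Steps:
H(Q) = -2*Q**2 (H(Q) = (-2*Q)*Q = -2*Q**2)
H(14) + 181 = -2*14**2 + 181 = -2*196 + 181 = -392 + 181 = -211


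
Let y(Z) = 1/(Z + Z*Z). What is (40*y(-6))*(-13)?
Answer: -52/3 ≈ -17.333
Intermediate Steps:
y(Z) = 1/(Z + Z²)
(40*y(-6))*(-13) = (40*(1/((-6)*(1 - 6))))*(-13) = (40*(-⅙/(-5)))*(-13) = (40*(-⅙*(-⅕)))*(-13) = (40*(1/30))*(-13) = (4/3)*(-13) = -52/3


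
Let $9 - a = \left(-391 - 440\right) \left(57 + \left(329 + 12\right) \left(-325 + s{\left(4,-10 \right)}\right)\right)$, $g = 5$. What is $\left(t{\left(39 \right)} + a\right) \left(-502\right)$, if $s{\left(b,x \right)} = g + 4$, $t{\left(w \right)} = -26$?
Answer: $44927938772$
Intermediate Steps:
$s{\left(b,x \right)} = 9$ ($s{\left(b,x \right)} = 5 + 4 = 9$)
$a = -89497860$ ($a = 9 - \left(-391 - 440\right) \left(57 + \left(329 + 12\right) \left(-325 + 9\right)\right) = 9 - - 831 \left(57 + 341 \left(-316\right)\right) = 9 - - 831 \left(57 - 107756\right) = 9 - \left(-831\right) \left(-107699\right) = 9 - 89497869 = -89497860$)
$\left(t{\left(39 \right)} + a\right) \left(-502\right) = \left(-26 - 89497860\right) \left(-502\right) = \left(-89497886\right) \left(-502\right) = 44927938772$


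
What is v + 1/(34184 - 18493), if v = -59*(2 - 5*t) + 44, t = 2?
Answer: 8096557/15691 ≈ 516.00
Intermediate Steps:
v = 516 (v = -59*(2 - 5*2) + 44 = -59*(2 - 10) + 44 = -59*(-8) + 44 = 472 + 44 = 516)
v + 1/(34184 - 18493) = 516 + 1/(34184 - 18493) = 516 + 1/15691 = 8096557/15691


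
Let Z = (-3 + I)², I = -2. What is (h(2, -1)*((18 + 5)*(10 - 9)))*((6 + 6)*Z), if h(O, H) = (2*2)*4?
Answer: 110400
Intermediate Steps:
h(O, H) = 16 (h(O, H) = 4*4 = 16)
Z = 25 (Z = (-3 - 2)² = (-5)² = 25)
(h(2, -1)*((18 + 5)*(10 - 9)))*((6 + 6)*Z) = (16*((18 + 5)*(10 - 9)))*((6 + 6)*25) = (16*(23*1))*(12*25) = (16*23)*300 = 368*300 = 110400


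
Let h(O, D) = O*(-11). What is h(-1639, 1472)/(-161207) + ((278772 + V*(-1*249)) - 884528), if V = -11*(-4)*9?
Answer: -113547780549/161207 ≈ -7.0436e+5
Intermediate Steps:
V = 396 (V = 44*9 = 396)
h(O, D) = -11*O
h(-1639, 1472)/(-161207) + ((278772 + V*(-1*249)) - 884528) = -11*(-1639)/(-161207) + ((278772 + 396*(-1*249)) - 884528) = 18029*(-1/161207) + ((278772 + 396*(-249)) - 884528) = -18029/161207 + ((278772 - 98604) - 884528) = -18029/161207 + (180168 - 884528) = -18029/161207 - 704360 = -113547780549/161207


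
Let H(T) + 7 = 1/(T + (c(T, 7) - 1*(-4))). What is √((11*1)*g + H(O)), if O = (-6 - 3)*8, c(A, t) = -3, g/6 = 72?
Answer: √23919474/71 ≈ 68.884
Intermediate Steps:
g = 432 (g = 6*72 = 432)
O = -72 (O = -9*8 = -72)
H(T) = -7 + 1/(1 + T) (H(T) = -7 + 1/(T + (-3 - 1*(-4))) = -7 + 1/(T + (-3 + 4)) = -7 + 1/(T + 1) = -7 + 1/(1 + T))
√((11*1)*g + H(O)) = √((11*1)*432 + (-6 - 7*(-72))/(1 - 72)) = √(11*432 + (-6 + 504)/(-71)) = √(4752 - 1/71*498) = √(4752 - 498/71) = √(336894/71) = √23919474/71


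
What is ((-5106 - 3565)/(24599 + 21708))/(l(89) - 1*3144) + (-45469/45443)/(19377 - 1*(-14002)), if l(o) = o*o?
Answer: -23210667148678/335538379929358483 ≈ -6.9174e-5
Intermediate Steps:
l(o) = o²
((-5106 - 3565)/(24599 + 21708))/(l(89) - 1*3144) + (-45469/45443)/(19377 - 1*(-14002)) = ((-5106 - 3565)/(24599 + 21708))/(89² - 1*3144) + (-45469/45443)/(19377 - 1*(-14002)) = (-8671/46307)/(7921 - 3144) + (-45469*1/45443)/(19377 + 14002) = -8671*1/46307/4777 - 45469/45443/33379 = -8671/46307*1/4777 - 45469/45443*1/33379 = -8671/221208539 - 45469/1516841897 = -23210667148678/335538379929358483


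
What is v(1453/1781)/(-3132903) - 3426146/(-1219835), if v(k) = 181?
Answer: 631386017159/224801454765 ≈ 2.8086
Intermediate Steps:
v(1453/1781)/(-3132903) - 3426146/(-1219835) = 181/(-3132903) - 3426146/(-1219835) = 181*(-1/3132903) - 3426146*(-1/1219835) = -181/3132903 + 201538/71755 = 631386017159/224801454765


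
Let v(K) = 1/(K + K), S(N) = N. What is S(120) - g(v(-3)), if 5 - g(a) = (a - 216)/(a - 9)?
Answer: 7622/55 ≈ 138.58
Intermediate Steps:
v(K) = 1/(2*K)
g(a) = 5 - (-216 + a)/(-9 + a) (g(a) = 5 - (a - 216)/(a - 9) = 5 - (-216 + a)/(-9 + a))
S(120) - g(v(-3)) = 120 - (171 + 4*((1/2)/(-3)))/(-9 + (1/2)/(-3)) = 120 - (171 + 4*((1/2)*(-1/3)))/(-9 + (1/2)*(-1/3)) = 120 - (171 + 4*(-1/6))/(-9 - 1/6) = 120 - (171 - 2/3)/(-55/6) = 120 - (-6)*511/(55*3) = 120 - 1*(-1022/55) = 120 + 1022/55 = 7622/55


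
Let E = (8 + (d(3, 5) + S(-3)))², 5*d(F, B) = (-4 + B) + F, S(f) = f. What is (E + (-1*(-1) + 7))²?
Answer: 1083681/625 ≈ 1733.9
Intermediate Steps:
d(F, B) = -⅘ + B/5 + F/5 (d(F, B) = ((-4 + B) + F)/5 = (-4 + B + F)/5 = -⅘ + B/5 + F/5)
E = 841/25 (E = (8 + ((-⅘ + (⅕)*5 + (⅕)*3) - 3))² = (8 + ((-⅘ + 1 + ⅗) - 3))² = (8 + (⅘ - 3))² = (8 - 11/5)² = (29/5)² = 841/25 ≈ 33.640)
(E + (-1*(-1) + 7))² = (841/25 + (-1*(-1) + 7))² = (841/25 + (1 + 7))² = (841/25 + 8)² = (1041/25)² = 1083681/625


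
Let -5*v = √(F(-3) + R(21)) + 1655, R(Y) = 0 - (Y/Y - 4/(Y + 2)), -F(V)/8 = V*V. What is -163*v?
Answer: 53953 + 163*I*√1541/23 ≈ 53953.0 + 278.2*I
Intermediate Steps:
F(V) = -8*V² (F(V) = -8*V*V = -8*V²)
R(Y) = -1 + 4/(2 + Y) (R(Y) = 0 - (1 - 4/(2 + Y)) = 0 + (-1 + 4/(2 + Y)) = -1 + 4/(2 + Y))
v = -331 - I*√1541/23 (v = -(√(-8*(-3)² + (2 - 1*21)/(2 + 21)) + 1655)/5 = -(√(-8*9 + (2 - 21)/23) + 1655)/5 = -(√(-72 + (1/23)*(-19)) + 1655)/5 = -(√(-72 - 19/23) + 1655)/5 = -(√(-1675/23) + 1655)/5 = -(5*I*√1541/23 + 1655)/5 = -(1655 + 5*I*√1541/23)/5 = -331 - I*√1541/23 ≈ -331.0 - 1.7068*I)
-163*v = -163*(-331 - I*√1541/23) = 53953 + 163*I*√1541/23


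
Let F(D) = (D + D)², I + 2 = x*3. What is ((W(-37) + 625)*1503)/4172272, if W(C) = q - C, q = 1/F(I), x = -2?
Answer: 254717919/1068101632 ≈ 0.23848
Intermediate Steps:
I = -8 (I = -2 - 2*3 = -2 - 6 = -8)
F(D) = 4*D² (F(D) = (2*D)² = 4*D²)
q = 1/256 (q = 1/(4*(-8)²) = 1/(4*64) = 1/256 ≈ 0.0039063)
W(C) = 1/256 - C
((W(-37) + 625)*1503)/4172272 = (((1/256 - 1*(-37)) + 625)*1503)/4172272 = (((1/256 + 37) + 625)*1503)*(1/4172272) = ((9473/256 + 625)*1503)*(1/4172272) = ((169473/256)*1503)*(1/4172272) = (254717919/256)*(1/4172272) = 254717919/1068101632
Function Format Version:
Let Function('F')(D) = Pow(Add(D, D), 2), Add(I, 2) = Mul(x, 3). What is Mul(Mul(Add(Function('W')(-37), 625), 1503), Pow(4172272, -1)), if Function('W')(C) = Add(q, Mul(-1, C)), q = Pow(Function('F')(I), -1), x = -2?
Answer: Rational(254717919, 1068101632) ≈ 0.23848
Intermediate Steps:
I = -8 (I = Add(-2, Mul(-2, 3)) = Add(-2, -6) = -8)
Function('F')(D) = Mul(4, Pow(D, 2)) (Function('F')(D) = Pow(Mul(2, D), 2) = Mul(4, Pow(D, 2)))
q = Rational(1, 256) (q = Pow(Mul(4, Pow(-8, 2)), -1) = Pow(Mul(4, 64), -1) = Pow(256, -1) = Rational(1, 256) ≈ 0.0039063)
Function('W')(C) = Add(Rational(1, 256), Mul(-1, C))
Mul(Mul(Add(Function('W')(-37), 625), 1503), Pow(4172272, -1)) = Mul(Mul(Add(Add(Rational(1, 256), Mul(-1, -37)), 625), 1503), Pow(4172272, -1)) = Mul(Mul(Add(Add(Rational(1, 256), 37), 625), 1503), Rational(1, 4172272)) = Mul(Mul(Add(Rational(9473, 256), 625), 1503), Rational(1, 4172272)) = Mul(Mul(Rational(169473, 256), 1503), Rational(1, 4172272)) = Mul(Rational(254717919, 256), Rational(1, 4172272)) = Rational(254717919, 1068101632)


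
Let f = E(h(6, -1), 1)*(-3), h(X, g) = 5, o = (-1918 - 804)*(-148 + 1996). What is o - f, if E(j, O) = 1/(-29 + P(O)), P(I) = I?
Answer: -140847171/28 ≈ -5.0303e+6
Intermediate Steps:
o = -5030256 (o = -2722*1848 = -5030256)
E(j, O) = 1/(-29 + O)
f = 3/28 (f = -3/(-29 + 1) = -3/(-28) = -1/28*(-3) = 3/28 ≈ 0.10714)
o - f = -5030256 - 1*3/28 = -5030256 - 3/28 = -140847171/28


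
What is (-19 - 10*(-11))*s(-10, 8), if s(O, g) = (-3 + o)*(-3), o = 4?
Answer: -273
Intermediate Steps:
s(O, g) = -3 (s(O, g) = (-3 + 4)*(-3) = 1*(-3) = -3)
(-19 - 10*(-11))*s(-10, 8) = (-19 - 10*(-11))*(-3) = (-19 + 110)*(-3) = 91*(-3) = -273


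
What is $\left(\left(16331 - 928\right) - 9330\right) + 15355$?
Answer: $21428$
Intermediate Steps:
$\left(\left(16331 - 928\right) - 9330\right) + 15355 = \left(15403 - 9330\right) + 15355 = 6073 + 15355 = 21428$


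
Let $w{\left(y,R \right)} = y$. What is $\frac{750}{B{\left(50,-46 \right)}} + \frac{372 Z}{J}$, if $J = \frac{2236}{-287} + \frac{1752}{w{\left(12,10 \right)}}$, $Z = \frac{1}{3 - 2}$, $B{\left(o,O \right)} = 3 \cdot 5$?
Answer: $\frac{348344}{6611} \approx 52.692$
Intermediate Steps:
$B{\left(o,O \right)} = 15$
$Z = 1$ ($Z = 1^{-1} = 1$)
$J = \frac{39666}{287}$ ($J = \frac{2236}{-287} + \frac{1752}{12} = 2236 \left(- \frac{1}{287}\right) + 1752 \cdot \frac{1}{12} = - \frac{2236}{287} + 146 = \frac{39666}{287} \approx 138.21$)
$\frac{750}{B{\left(50,-46 \right)}} + \frac{372 Z}{J} = \frac{750}{15} + \frac{372 \cdot 1}{\frac{39666}{287}} = 750 \cdot \frac{1}{15} + 372 \cdot \frac{287}{39666} = 50 + \frac{17794}{6611} = \frac{348344}{6611}$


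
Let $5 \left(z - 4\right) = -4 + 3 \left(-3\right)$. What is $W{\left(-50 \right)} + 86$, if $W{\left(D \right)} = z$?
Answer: $\frac{437}{5} \approx 87.4$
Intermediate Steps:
$z = \frac{7}{5}$ ($z = 4 + \frac{-4 + 3 \left(-3\right)}{5} = 4 + \frac{-4 - 9}{5} = 4 + \frac{1}{5} \left(-13\right) = 4 - \frac{13}{5} = \frac{7}{5} \approx 1.4$)
$W{\left(D \right)} = \frac{7}{5}$
$W{\left(-50 \right)} + 86 = \frac{7}{5} + 86 = \frac{437}{5}$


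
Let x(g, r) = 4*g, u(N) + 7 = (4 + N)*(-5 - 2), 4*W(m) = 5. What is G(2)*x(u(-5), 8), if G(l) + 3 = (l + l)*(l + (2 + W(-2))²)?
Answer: 0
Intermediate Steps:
W(m) = 5/4 (W(m) = (¼)*5 = 5/4)
u(N) = -35 - 7*N (u(N) = -7 + (4 + N)*(-5 - 2) = -7 + (4 + N)*(-7) = -7 + (-28 - 7*N) = -35 - 7*N)
G(l) = -3 + 2*l*(169/16 + l) (G(l) = -3 + (l + l)*(l + (2 + 5/4)²) = -3 + (2*l)*(l + (13/4)²) = -3 + (2*l)*(l + 169/16) = -3 + (2*l)*(169/16 + l) = -3 + 2*l*(169/16 + l))
G(2)*x(u(-5), 8) = (-3 + 2*2² + (169/8)*2)*(4*(-35 - 7*(-5))) = (-3 + 2*4 + 169/4)*(4*(-35 + 35)) = (-3 + 8 + 169/4)*(4*0) = (189/4)*0 = 0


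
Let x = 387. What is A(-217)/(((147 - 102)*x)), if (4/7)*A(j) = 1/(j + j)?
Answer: -1/4318920 ≈ -2.3154e-7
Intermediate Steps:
A(j) = 7/(8*j) (A(j) = 7/(4*(j + j)) = 7/(4*((2*j))) = 7*(1/(2*j))/4 = 7/(8*j))
A(-217)/(((147 - 102)*x)) = ((7/8)/(-217))/(((147 - 102)*387)) = ((7/8)*(-1/217))/((45*387)) = -1/248/17415 = -1/248*1/17415 = -1/4318920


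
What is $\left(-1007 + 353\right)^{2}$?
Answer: $427716$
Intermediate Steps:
$\left(-1007 + 353\right)^{2} = \left(-654\right)^{2} = 427716$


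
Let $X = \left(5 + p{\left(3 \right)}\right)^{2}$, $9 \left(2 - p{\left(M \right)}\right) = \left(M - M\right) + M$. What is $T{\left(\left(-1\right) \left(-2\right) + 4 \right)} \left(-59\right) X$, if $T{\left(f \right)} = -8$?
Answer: $\frac{188800}{9} \approx 20978.0$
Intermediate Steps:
$p{\left(M \right)} = 2 - \frac{M}{9}$ ($p{\left(M \right)} = 2 - \frac{\left(M - M\right) + M}{9} = 2 - \frac{0 + M}{9} = 2 - \frac{M}{9}$)
$X = \frac{400}{9}$ ($X = \left(5 + \left(2 - \frac{1}{3}\right)\right)^{2} = \left(5 + \frac{5}{3}\right)^{2} = \left(\frac{20}{3}\right)^{2} = \frac{400}{9} \approx 44.444$)
$T{\left(\left(-1\right) \left(-2\right) + 4 \right)} \left(-59\right) X = \left(-8\right) \left(-59\right) \frac{400}{9} = 472 \cdot \frac{400}{9} = \frac{188800}{9}$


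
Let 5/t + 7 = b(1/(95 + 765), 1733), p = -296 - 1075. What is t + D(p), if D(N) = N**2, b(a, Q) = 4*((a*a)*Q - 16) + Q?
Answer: 577624080278153/307305533 ≈ 1.8796e+6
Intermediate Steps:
b(a, Q) = -64 + Q + 4*Q*a**2 (b(a, Q) = 4*(a**2*Q - 16) + Q = 4*(Q*a**2 - 16) + Q = 4*(-16 + Q*a**2) + Q = (-64 + 4*Q*a**2) + Q = -64 + Q + 4*Q*a**2)
p = -1371
t = 924500/307305533 (t = 5/(-7 + (-64 + 1733 + 4*1733*(1/(95 + 765))**2)) = 5/(-7 + (-64 + 1733 + 4*1733*(1/860)**2)) = 5/(-7 + (-64 + 1733 + 4*1733*(1/739600))) = 5/(-7 + (-64 + 1733 + 1733/184900)) = 5/(-7 + 308599833/184900) = 5/(307305533/184900) = 5*(184900/307305533) = 924500/307305533 ≈ 0.0030084)
t + D(p) = 924500/307305533 + (-1371)**2 = 924500/307305533 + 1879641 = 577624080278153/307305533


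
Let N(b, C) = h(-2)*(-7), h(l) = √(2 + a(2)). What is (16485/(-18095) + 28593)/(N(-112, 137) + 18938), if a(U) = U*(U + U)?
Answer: 46657266530/30903447003 + 17245795*√10/30903447003 ≈ 1.5115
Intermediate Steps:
a(U) = 2*U² (a(U) = U*(2*U) = 2*U²)
h(l) = √10 (h(l) = √(2 + 2*2²) = √(2 + 2*4) = √(2 + 8) = √10)
N(b, C) = -7*√10 (N(b, C) = √10*(-7) = -7*√10)
(16485/(-18095) + 28593)/(N(-112, 137) + 18938) = (16485/(-18095) + 28593)/(-7*√10 + 18938) = (16485*(-1/18095) + 28593)/(18938 - 7*√10) = (-471/517 + 28593)/(18938 - 7*√10) = 14782110/(517*(18938 - 7*√10))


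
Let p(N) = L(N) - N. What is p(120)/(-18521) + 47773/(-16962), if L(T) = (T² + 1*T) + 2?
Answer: -102644587/28559382 ≈ -3.5941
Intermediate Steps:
L(T) = 2 + T + T² (L(T) = (T² + T) + 2 = (T + T²) + 2 = 2 + T + T²)
p(N) = 2 + N² (p(N) = (2 + N + N²) - N = 2 + N²)
p(120)/(-18521) + 47773/(-16962) = (2 + 120²)/(-18521) + 47773/(-16962) = (2 + 14400)*(-1/18521) + 47773*(-1/16962) = 14402*(-1/18521) - 4343/1542 = -14402/18521 - 4343/1542 = -102644587/28559382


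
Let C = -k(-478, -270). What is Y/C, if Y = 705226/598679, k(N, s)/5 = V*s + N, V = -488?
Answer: -352613/196489441195 ≈ -1.7946e-6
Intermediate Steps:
k(N, s) = -2440*s + 5*N (k(N, s) = 5*(-488*s + N) = 5*(N - 488*s) = -2440*s + 5*N)
Y = 705226/598679 (Y = 705226*(1/598679) = 705226/598679 ≈ 1.1780)
C = -656410 (C = -(-2440*(-270) + 5*(-478)) = -(658800 - 2390) = -1*656410 = -656410)
Y/C = (705226/598679)/(-656410) = (705226/598679)*(-1/656410) = -352613/196489441195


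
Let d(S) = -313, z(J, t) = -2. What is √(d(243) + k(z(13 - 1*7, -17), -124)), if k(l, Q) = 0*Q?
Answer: I*√313 ≈ 17.692*I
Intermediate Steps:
k(l, Q) = 0
√(d(243) + k(z(13 - 1*7, -17), -124)) = √(-313 + 0) = √(-313) = I*√313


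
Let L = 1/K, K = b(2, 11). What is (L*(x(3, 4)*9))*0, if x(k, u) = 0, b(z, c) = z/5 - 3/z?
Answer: 0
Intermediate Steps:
b(z, c) = -3/z + z/5 (b(z, c) = z*(1/5) - 3/z = z/5 - 3/z = -3/z + z/5)
K = -11/10 (K = -3/2 + (1/5)*2 = -3*1/2 + 2/5 = -3/2 + 2/5 = -11/10 ≈ -1.1000)
L = -10/11 (L = 1/(-11/10) = -10/11 ≈ -0.90909)
(L*(x(3, 4)*9))*0 = -0*9*0 = -10/11*0*0 = 0*0 = 0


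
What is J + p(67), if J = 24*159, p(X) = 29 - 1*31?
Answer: 3814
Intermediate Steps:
p(X) = -2 (p(X) = 29 - 31 = -2)
J = 3816
J + p(67) = 3816 - 2 = 3814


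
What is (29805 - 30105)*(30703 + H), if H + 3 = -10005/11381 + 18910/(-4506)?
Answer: -78706061648000/8547131 ≈ -9.2085e+6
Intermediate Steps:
H = -207072799/25641393 (H = -3 + (-10005/11381 + 18910/(-4506)) = -3 + (-10005*1/11381 + 18910*(-1/4506)) = -3 + (-10005/11381 - 9455/2253) = -3 - 130148620/25641393 = -207072799/25641393 ≈ -8.0757)
(29805 - 30105)*(30703 + H) = (29805 - 30105)*(30703 - 207072799/25641393) = -300*787060616480/25641393 = -78706061648000/8547131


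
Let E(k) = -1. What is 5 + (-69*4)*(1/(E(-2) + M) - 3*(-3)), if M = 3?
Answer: -2617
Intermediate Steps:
5 + (-69*4)*(1/(E(-2) + M) - 3*(-3)) = 5 + (-69*4)*(1/(-1 + 3) - 3*(-3)) = 5 - 276*(1/2 + 9) = 5 - 276*19/2 = 5 - 2622 = -2617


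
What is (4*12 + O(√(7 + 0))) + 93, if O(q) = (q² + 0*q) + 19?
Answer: 167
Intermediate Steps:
O(q) = 19 + q² (O(q) = (q² + 0) + 19 = q² + 19 = 19 + q²)
(4*12 + O(√(7 + 0))) + 93 = (4*12 + (19 + (√(7 + 0))²)) + 93 = (48 + (19 + (√7)²)) + 93 = (48 + (19 + 7)) + 93 = (48 + 26) + 93 = 74 + 93 = 167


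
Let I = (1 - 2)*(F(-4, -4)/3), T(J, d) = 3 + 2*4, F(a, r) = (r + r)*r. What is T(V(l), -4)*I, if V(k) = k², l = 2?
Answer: -352/3 ≈ -117.33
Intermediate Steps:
F(a, r) = 2*r² (F(a, r) = (2*r)*r = 2*r²)
T(J, d) = 11 (T(J, d) = 3 + 8 = 11)
I = -32/3 (I = (1 - 2)*((2*(-4)²)/3) = -2*16/3 = -32/3 ≈ -10.667)
T(V(l), -4)*I = 11*(-32/3) = -352/3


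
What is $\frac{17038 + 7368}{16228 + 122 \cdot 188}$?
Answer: $\frac{12203}{19582} \approx 0.62317$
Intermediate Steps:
$\frac{17038 + 7368}{16228 + 122 \cdot 188} = \frac{24406}{16228 + 22936} = \frac{24406}{39164} = 24406 \cdot \frac{1}{39164} = \frac{12203}{19582}$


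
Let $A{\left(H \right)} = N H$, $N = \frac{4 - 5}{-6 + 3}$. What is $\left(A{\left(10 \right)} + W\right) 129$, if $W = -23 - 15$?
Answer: $-4472$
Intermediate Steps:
$N = \frac{1}{3}$ ($N = - \frac{1}{-3} = \left(-1\right) \left(- \frac{1}{3}\right) = \frac{1}{3} \approx 0.33333$)
$W = -38$
$A{\left(H \right)} = \frac{H}{3}$
$\left(A{\left(10 \right)} + W\right) 129 = \left(\frac{1}{3} \cdot 10 - 38\right) 129 = \left(\frac{10}{3} - 38\right) 129 = \left(- \frac{104}{3}\right) 129 = -4472$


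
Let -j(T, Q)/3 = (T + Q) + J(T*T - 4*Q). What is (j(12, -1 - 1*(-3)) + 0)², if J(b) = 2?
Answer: 2304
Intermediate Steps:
j(T, Q) = -6 - 3*Q - 3*T (j(T, Q) = -3*((T + Q) + 2) = -3*((Q + T) + 2) = -3*(2 + Q + T) = -6 - 3*Q - 3*T)
(j(12, -1 - 1*(-3)) + 0)² = ((-6 - 3*(-1 - 1*(-3)) - 3*12) + 0)² = ((-6 - 3*(-1 + 3) - 36) + 0)² = ((-6 - 3*2 - 36) + 0)² = ((-6 - 6 - 36) + 0)² = (-48 + 0)² = (-48)² = 2304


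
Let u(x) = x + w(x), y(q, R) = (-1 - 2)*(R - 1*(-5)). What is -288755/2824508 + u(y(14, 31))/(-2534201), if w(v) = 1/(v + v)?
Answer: -39498740089987/386525033897832 ≈ -0.10219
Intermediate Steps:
w(v) = 1/(2*v)
y(q, R) = -15 - 3*R (y(q, R) = -3*(R + 5) = -3*(5 + R) = -15 - 3*R)
u(x) = x + 1/(2*x)
-288755/2824508 + u(y(14, 31))/(-2534201) = -288755/2824508 + ((-15 - 3*31) + 1/(2*(-15 - 3*31)))/(-2534201) = -288755*1/2824508 + ((-15 - 93) + 1/(2*(-15 - 93)))*(-1/2534201) = -288755/2824508 + (-108 + (1/2)/(-108))*(-1/2534201) = -288755/2824508 + (-108 + (1/2)*(-1/108))*(-1/2534201) = -288755/2824508 + (-108 - 1/216)*(-1/2534201) = -288755/2824508 - 23329/216*(-1/2534201) = -288755/2824508 + 23329/547387416 = -39498740089987/386525033897832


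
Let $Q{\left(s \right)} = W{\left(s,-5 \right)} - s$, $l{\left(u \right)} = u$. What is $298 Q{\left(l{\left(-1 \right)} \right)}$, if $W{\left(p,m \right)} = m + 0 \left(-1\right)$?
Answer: $-1192$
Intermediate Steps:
$W{\left(p,m \right)} = m$ ($W{\left(p,m \right)} = m + 0 = m$)
$Q{\left(s \right)} = -5 - s$
$298 Q{\left(l{\left(-1 \right)} \right)} = 298 \left(-5 - -1\right) = 298 \left(-5 + 1\right) = 298 \left(-4\right) = -1192$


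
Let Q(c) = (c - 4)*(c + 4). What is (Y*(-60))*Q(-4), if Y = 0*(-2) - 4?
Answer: 0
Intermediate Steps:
Y = -4 (Y = 0 - 4 = -4)
Q(c) = (-4 + c)*(4 + c)
(Y*(-60))*Q(-4) = (-4*(-60))*(-16 + (-4)²) = 240*(-16 + 16) = 240*0 = 0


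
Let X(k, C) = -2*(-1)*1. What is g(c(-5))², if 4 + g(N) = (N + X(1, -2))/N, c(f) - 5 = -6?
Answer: 25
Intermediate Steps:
c(f) = -1 (c(f) = 5 - 6 = -1)
X(k, C) = 2 (X(k, C) = 2*1 = 2)
g(N) = -4 + (2 + N)/N (g(N) = -4 + (N + 2)/N = -4 + (2 + N)/N)
g(c(-5))² = (-3 + 2/(-1))² = (-3 + 2*(-1))² = (-3 - 2)² = (-5)² = 25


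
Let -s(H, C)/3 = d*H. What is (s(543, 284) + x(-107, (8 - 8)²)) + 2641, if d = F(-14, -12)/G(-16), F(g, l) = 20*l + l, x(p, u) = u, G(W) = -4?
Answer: -99986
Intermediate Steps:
F(g, l) = 21*l
d = 63 (d = (21*(-12))/(-4) = -252*(-¼) = 63)
s(H, C) = -189*H
(s(543, 284) + x(-107, (8 - 8)²)) + 2641 = (-189*543 + (8 - 8)²) + 2641 = (-102627 + 0²) + 2641 = (-102627 + 0) + 2641 = -102627 + 2641 = -99986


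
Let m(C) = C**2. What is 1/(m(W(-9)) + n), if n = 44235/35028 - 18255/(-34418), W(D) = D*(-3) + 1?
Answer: 66977428/52630410017 ≈ 0.0012726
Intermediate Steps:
W(D) = 1 - 3*D (W(D) = -3*D + 1 = 1 - 3*D)
n = 120106465/66977428 (n = 44235*(1/35028) - 18255*(-1/34418) = 4915/3892 + 18255/34418 = 120106465/66977428 ≈ 1.7932)
1/(m(W(-9)) + n) = 1/((1 - 3*(-9))**2 + 120106465/66977428) = 1/((1 + 27)**2 + 120106465/66977428) = 1/(28**2 + 120106465/66977428) = 1/(784 + 120106465/66977428) = 1/(52630410017/66977428) = 66977428/52630410017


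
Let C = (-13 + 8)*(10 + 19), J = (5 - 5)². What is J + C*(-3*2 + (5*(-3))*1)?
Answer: 3045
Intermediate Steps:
J = 0 (J = 0² = 0)
C = -145 (C = -5*29 = -145)
J + C*(-3*2 + (5*(-3))*1) = 0 - 145*(-3*2 + (5*(-3))*1) = 0 - 145*(-6 - 15*1) = 0 - 145*(-6 - 15) = 0 - 145*(-21) = 0 + 3045 = 3045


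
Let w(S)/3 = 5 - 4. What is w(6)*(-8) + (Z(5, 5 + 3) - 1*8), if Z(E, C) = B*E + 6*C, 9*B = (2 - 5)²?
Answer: 21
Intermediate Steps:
B = 1 (B = (2 - 5)²/9 = (⅑)*(-3)² = (⅑)*9 = 1)
Z(E, C) = E + 6*C (Z(E, C) = 1*E + 6*C = E + 6*C)
w(S) = 3 (w(S) = 3*(5 - 4) = 3*1 = 3)
w(6)*(-8) + (Z(5, 5 + 3) - 1*8) = 3*(-8) + ((5 + 6*(5 + 3)) - 1*8) = -24 + ((5 + 6*8) - 8) = -24 + ((5 + 48) - 8) = -24 + (53 - 8) = -24 + 45 = 21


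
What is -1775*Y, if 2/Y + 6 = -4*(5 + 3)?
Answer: 1775/19 ≈ 93.421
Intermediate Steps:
Y = -1/19 (Y = 2/(-6 - 4*(5 + 3)) = 2/(-6 - 4*8) = 2/(-6 - 32) = 2/(-38) = 2*(-1/38) = -1/19 ≈ -0.052632)
-1775*Y = -1775*(-1/19) = 1775/19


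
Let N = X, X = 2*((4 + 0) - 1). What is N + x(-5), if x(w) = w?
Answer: 1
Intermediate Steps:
X = 6 (X = 2*(4 - 1) = 2*3 = 6)
N = 6
N + x(-5) = 6 - 5 = 1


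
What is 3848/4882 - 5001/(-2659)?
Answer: 17323357/6490619 ≈ 2.6690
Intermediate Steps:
3848/4882 - 5001/(-2659) = 3848*(1/4882) - 5001*(-1/2659) = 1924/2441 + 5001/2659 = 17323357/6490619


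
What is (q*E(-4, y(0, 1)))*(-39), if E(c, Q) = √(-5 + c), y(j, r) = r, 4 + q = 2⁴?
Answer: -1404*I ≈ -1404.0*I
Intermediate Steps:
q = 12 (q = -4 + 2⁴ = -4 + 16 = 12)
(q*E(-4, y(0, 1)))*(-39) = (12*√(-5 - 4))*(-39) = (12*√(-9))*(-39) = (12*(3*I))*(-39) = (36*I)*(-39) = -1404*I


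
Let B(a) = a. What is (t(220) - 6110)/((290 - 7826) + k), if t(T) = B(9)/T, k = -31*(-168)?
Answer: 1344191/512160 ≈ 2.6246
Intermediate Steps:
k = 5208
t(T) = 9/T
(t(220) - 6110)/((290 - 7826) + k) = (9/220 - 6110)/((290 - 7826) + 5208) = (9*(1/220) - 6110)/(-7536 + 5208) = (9/220 - 6110)/(-2328) = -1344191/220*(-1/2328) = 1344191/512160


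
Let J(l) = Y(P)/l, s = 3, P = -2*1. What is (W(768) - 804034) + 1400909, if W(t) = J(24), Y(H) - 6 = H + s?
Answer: 14325007/24 ≈ 5.9688e+5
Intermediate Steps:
P = -2
Y(H) = 9 + H (Y(H) = 6 + (H + 3) = 6 + (3 + H) = 9 + H)
J(l) = 7/l (J(l) = (9 - 2)/l = 7/l)
W(t) = 7/24
(W(768) - 804034) + 1400909 = (7/24 - 804034) + 1400909 = -19296809/24 + 1400909 = 14325007/24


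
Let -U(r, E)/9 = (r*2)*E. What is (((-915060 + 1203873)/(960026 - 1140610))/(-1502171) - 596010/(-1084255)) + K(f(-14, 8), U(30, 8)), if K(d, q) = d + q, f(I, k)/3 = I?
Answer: -15091836035817479481/3460279261609192 ≈ -4361.5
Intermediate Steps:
U(r, E) = -18*E*r (U(r, E) = -9*r*2*E = -9*2*r*E = -18*E*r)
f(I, k) = 3*I
(((-915060 + 1203873)/(960026 - 1140610))/(-1502171) - 596010/(-1084255)) + K(f(-14, 8), U(30, 8)) = (((-915060 + 1203873)/(960026 - 1140610))/(-1502171) - 596010/(-1084255)) + (3*(-14) - 18*8*30) = ((288813/(-180584))*(-1/1502171) - 596010*(-1/1084255)) + (-42 - 4320) = ((288813*(-1/180584))*(-1/1502171) + 119202/216851) - 4362 = (-288813/180584*(-1/1502171) + 119202/216851) - 4362 = (16989/15956943992 + 119202/216851) - 4362 = 1902103321816023/3460279261609192 - 4362 = -15091836035817479481/3460279261609192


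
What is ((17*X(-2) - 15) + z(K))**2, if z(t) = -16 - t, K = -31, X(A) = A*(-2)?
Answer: 4624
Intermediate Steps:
X(A) = -2*A
((17*X(-2) - 15) + z(K))**2 = ((17*(-2*(-2)) - 15) + (-16 - 1*(-31)))**2 = ((17*4 - 15) + (-16 + 31))**2 = ((68 - 15) + 15)**2 = (53 + 15)**2 = 68**2 = 4624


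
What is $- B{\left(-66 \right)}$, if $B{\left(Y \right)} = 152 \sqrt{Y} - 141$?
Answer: $141 - 152 i \sqrt{66} \approx 141.0 - 1234.9 i$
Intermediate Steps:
$B{\left(Y \right)} = -141 + 152 \sqrt{Y}$
$- B{\left(-66 \right)} = - (-141 + 152 \sqrt{-66}) = - (-141 + 152 i \sqrt{66}) = 141 - 152 i \sqrt{66}$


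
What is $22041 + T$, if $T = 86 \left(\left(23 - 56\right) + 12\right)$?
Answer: $20235$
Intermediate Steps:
$T = -1806$ ($T = 86 \left(\left(23 - 56\right) + 12\right) = 86 \left(-33 + 12\right) = 86 \left(-21\right) = -1806$)
$22041 + T = 22041 - 1806 = 20235$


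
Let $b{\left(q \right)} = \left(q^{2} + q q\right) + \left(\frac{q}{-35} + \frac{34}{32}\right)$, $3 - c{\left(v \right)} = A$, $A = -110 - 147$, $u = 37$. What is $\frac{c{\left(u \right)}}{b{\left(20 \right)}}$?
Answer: $\frac{5824}{17931} \approx 0.3248$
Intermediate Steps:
$A = -257$ ($A = -110 - 147 = -257$)
$c{\left(v \right)} = 260$ ($c{\left(v \right)} = 3 - -257 = 3 + 257 = 260$)
$b{\left(q \right)} = \frac{17}{16} + 2 q^{2} - \frac{q}{35}$ ($b{\left(q \right)} = \left(q^{2} + q^{2}\right) + \left(q \left(- \frac{1}{35}\right) + 34 \cdot \frac{1}{32}\right) = 2 q^{2} - \left(- \frac{17}{16} + \frac{q}{35}\right) = \frac{17}{16} + 2 q^{2} - \frac{q}{35}$)
$\frac{c{\left(u \right)}}{b{\left(20 \right)}} = \frac{260}{\frac{17}{16} + 2 \cdot 20^{2} - \frac{4}{7}} = \frac{260}{\frac{17}{16} + 2 \cdot 400 - \frac{4}{7}} = \frac{260}{\frac{17}{16} + 800 - \frac{4}{7}} = \frac{260}{\frac{89655}{112}} = 260 \cdot \frac{112}{89655} = \frac{5824}{17931}$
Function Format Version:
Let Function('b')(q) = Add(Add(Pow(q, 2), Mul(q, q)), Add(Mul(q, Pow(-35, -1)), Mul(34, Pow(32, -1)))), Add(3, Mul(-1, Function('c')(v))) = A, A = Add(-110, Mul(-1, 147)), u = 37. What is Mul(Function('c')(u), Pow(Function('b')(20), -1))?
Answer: Rational(5824, 17931) ≈ 0.32480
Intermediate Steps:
A = -257 (A = Add(-110, -147) = -257)
Function('c')(v) = 260 (Function('c')(v) = Add(3, Mul(-1, -257)) = Add(3, 257) = 260)
Function('b')(q) = Add(Rational(17, 16), Mul(2, Pow(q, 2)), Mul(Rational(-1, 35), q)) (Function('b')(q) = Add(Add(Pow(q, 2), Pow(q, 2)), Add(Mul(q, Rational(-1, 35)), Mul(34, Rational(1, 32)))) = Add(Mul(2, Pow(q, 2)), Add(Mul(Rational(-1, 35), q), Rational(17, 16))) = Add(Mul(2, Pow(q, 2)), Add(Rational(17, 16), Mul(Rational(-1, 35), q))) = Add(Rational(17, 16), Mul(2, Pow(q, 2)), Mul(Rational(-1, 35), q)))
Mul(Function('c')(u), Pow(Function('b')(20), -1)) = Mul(260, Pow(Add(Rational(17, 16), Mul(2, Pow(20, 2)), Mul(Rational(-1, 35), 20)), -1)) = Mul(260, Pow(Add(Rational(17, 16), Mul(2, 400), Rational(-4, 7)), -1)) = Mul(260, Pow(Add(Rational(17, 16), 800, Rational(-4, 7)), -1)) = Mul(260, Pow(Rational(89655, 112), -1)) = Mul(260, Rational(112, 89655)) = Rational(5824, 17931)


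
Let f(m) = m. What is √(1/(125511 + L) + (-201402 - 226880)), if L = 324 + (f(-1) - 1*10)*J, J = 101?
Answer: I*√1665596854171227/62362 ≈ 654.43*I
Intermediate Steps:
L = -787 (L = 324 + (-1 - 1*10)*101 = 324 + (-1 - 10)*101 = 324 - 11*101 = 324 - 1111 = -787)
√(1/(125511 + L) + (-201402 - 226880)) = √(1/(125511 - 787) + (-201402 - 226880)) = √(1/124724 - 428282) = √(-53417044167/124724) = I*√1665596854171227/62362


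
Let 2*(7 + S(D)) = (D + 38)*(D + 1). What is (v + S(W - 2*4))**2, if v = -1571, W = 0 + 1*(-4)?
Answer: 2961841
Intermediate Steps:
W = -4 (W = 0 - 4 = -4)
S(D) = -7 + (1 + D)*(38 + D)/2 (S(D) = -7 + ((D + 38)*(D + 1))/2 = -7 + ((38 + D)*(1 + D))/2 = -7 + ((1 + D)*(38 + D))/2 = -7 + (1 + D)*(38 + D)/2)
(v + S(W - 2*4))**2 = (-1571 + (12 + (-4 - 2*4)**2/2 + 39*(-4 - 2*4)/2))**2 = (-1571 + (12 + (-4 - 8)**2/2 + 39*(-4 - 8)/2))**2 = (-1571 + (12 + (1/2)*(-12)**2 + (39/2)*(-12)))**2 = (-1571 + (12 + (1/2)*144 - 234))**2 = (-1571 + (12 + 72 - 234))**2 = (-1571 - 150)**2 = (-1721)**2 = 2961841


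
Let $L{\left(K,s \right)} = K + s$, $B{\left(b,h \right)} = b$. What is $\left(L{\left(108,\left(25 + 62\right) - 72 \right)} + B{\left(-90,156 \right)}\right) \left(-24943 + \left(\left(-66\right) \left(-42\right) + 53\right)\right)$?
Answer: $-729894$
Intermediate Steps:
$\left(L{\left(108,\left(25 + 62\right) - 72 \right)} + B{\left(-90,156 \right)}\right) \left(-24943 + \left(\left(-66\right) \left(-42\right) + 53\right)\right) = \left(\left(108 + \left(\left(25 + 62\right) - 72\right)\right) - 90\right) \left(-24943 + \left(\left(-66\right) \left(-42\right) + 53\right)\right) = \left(\left(108 + \left(87 - 72\right)\right) - 90\right) \left(-24943 + \left(2772 + 53\right)\right) = \left(\left(108 + 15\right) - 90\right) \left(-24943 + 2825\right) = \left(123 - 90\right) \left(-22118\right) = 33 \left(-22118\right) = -729894$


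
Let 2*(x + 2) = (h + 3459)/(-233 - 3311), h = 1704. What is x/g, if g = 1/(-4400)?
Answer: 5318225/443 ≈ 12005.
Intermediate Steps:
g = -1/4400 ≈ -0.00022727
x = -19339/7088 (x = -2 + ((1704 + 3459)/(-233 - 3311))/2 = -2 + (5163/(-3544))/2 = -2 + (5163*(-1/3544))/2 = -2 + (1/2)*(-5163/3544) = -2 - 5163/7088 = -19339/7088 ≈ -2.7284)
x/g = -19339/(7088*(-1/4400)) = -19339/7088*(-4400) = 5318225/443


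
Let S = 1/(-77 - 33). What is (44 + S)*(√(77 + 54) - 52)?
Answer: -125814/55 + 4839*√131/110 ≈ -1784.0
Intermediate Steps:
S = -1/110 (S = 1/(-110) = -1/110 ≈ -0.0090909)
(44 + S)*(√(77 + 54) - 52) = (44 - 1/110)*(√(77 + 54) - 52) = 4839*(√131 - 52)/110 = 4839*(-52 + √131)/110 = -125814/55 + 4839*√131/110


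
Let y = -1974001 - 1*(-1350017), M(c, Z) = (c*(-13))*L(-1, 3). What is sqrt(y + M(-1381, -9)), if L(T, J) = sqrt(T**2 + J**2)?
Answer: sqrt(-623984 + 17953*sqrt(10)) ≈ 753.13*I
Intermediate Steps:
L(T, J) = sqrt(J**2 + T**2)
M(c, Z) = -13*c*sqrt(10) (M(c, Z) = (c*(-13))*sqrt(3**2 + (-1)**2) = (-13*c)*sqrt(9 + 1) = (-13*c)*sqrt(10) = -13*c*sqrt(10))
y = -623984 (y = -1974001 + 1350017 = -623984)
sqrt(y + M(-1381, -9)) = sqrt(-623984 - 13*(-1381)*sqrt(10)) = sqrt(-623984 + 17953*sqrt(10))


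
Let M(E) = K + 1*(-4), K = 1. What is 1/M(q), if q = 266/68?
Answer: -⅓ ≈ -0.33333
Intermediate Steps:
q = 133/34 (q = 266*(1/68) = 133/34 ≈ 3.9118)
M(E) = -3 (M(E) = 1 + 1*(-4) = 1 - 4 = -3)
1/M(q) = 1/(-3) = -⅓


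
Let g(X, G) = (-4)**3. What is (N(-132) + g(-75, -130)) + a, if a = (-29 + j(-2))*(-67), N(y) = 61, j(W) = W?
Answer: 2074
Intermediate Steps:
g(X, G) = -64
a = 2077 (a = (-29 - 2)*(-67) = -31*(-67) = 2077)
(N(-132) + g(-75, -130)) + a = (61 - 64) + 2077 = -3 + 2077 = 2074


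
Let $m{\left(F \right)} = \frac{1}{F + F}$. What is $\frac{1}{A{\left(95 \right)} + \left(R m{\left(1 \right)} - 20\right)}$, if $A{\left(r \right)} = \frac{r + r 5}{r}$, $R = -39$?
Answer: $- \frac{2}{67} \approx -0.029851$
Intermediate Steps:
$m{\left(F \right)} = \frac{1}{2 F}$
$A{\left(r \right)} = 6$ ($A{\left(r \right)} = \frac{r + 5 r}{r} = \frac{6 r}{r} = 6$)
$\frac{1}{A{\left(95 \right)} + \left(R m{\left(1 \right)} - 20\right)} = \frac{1}{6 - \left(20 + 39 \frac{1}{2 \cdot 1}\right)} = \frac{1}{6 - \left(20 + 39 \cdot \frac{1}{2} \cdot 1\right)} = \frac{1}{6 - \frac{79}{2}} = \frac{1}{- \frac{67}{2}} = - \frac{2}{67}$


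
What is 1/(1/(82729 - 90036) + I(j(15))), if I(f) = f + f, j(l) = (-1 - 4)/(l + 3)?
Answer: -65763/36544 ≈ -1.7996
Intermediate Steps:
j(l) = -5/(3 + l)
I(f) = 2*f
1/(1/(82729 - 90036) + I(j(15))) = 1/(1/(82729 - 90036) + 2*(-5/(3 + 15))) = 1/(1/(-7307) + 2*(-5/18)) = 1/(-1/7307 + 2*(-5*1/18)) = 1/(-1/7307 + 2*(-5/18)) = 1/(-1/7307 - 5/9) = 1/(-36544/65763) = -65763/36544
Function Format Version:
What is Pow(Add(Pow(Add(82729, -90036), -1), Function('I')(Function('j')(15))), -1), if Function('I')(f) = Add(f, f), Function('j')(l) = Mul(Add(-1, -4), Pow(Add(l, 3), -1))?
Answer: Rational(-65763, 36544) ≈ -1.7996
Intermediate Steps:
Function('j')(l) = Mul(-5, Pow(Add(3, l), -1))
Function('I')(f) = Mul(2, f)
Pow(Add(Pow(Add(82729, -90036), -1), Function('I')(Function('j')(15))), -1) = Pow(Add(Pow(Add(82729, -90036), -1), Mul(2, Mul(-5, Pow(Add(3, 15), -1)))), -1) = Pow(Add(Pow(-7307, -1), Mul(2, Mul(-5, Pow(18, -1)))), -1) = Pow(Add(Rational(-1, 7307), Mul(2, Mul(-5, Rational(1, 18)))), -1) = Pow(Add(Rational(-1, 7307), Mul(2, Rational(-5, 18))), -1) = Pow(Add(Rational(-1, 7307), Rational(-5, 9)), -1) = Pow(Rational(-36544, 65763), -1) = Rational(-65763, 36544)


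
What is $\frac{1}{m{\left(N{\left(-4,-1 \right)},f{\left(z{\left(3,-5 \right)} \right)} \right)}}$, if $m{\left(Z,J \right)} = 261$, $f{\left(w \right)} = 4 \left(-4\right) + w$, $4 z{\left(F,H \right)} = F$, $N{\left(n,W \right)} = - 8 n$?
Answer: $\frac{1}{261} \approx 0.0038314$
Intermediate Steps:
$z{\left(F,H \right)} = \frac{F}{4}$
$f{\left(w \right)} = -16 + w$
$\frac{1}{m{\left(N{\left(-4,-1 \right)},f{\left(z{\left(3,-5 \right)} \right)} \right)}} = \frac{1}{261}$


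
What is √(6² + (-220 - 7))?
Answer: I*√191 ≈ 13.82*I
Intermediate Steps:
√(6² + (-220 - 7)) = √(36 - 227) = √(-191) = I*√191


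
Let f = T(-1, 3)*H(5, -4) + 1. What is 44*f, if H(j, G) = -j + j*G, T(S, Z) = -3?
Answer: 3344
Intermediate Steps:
H(j, G) = -j + G*j
f = 76 (f = -15*(-1 - 4) + 1 = -15*(-5) + 1 = -3*(-25) + 1 = 75 + 1 = 76)
44*f = 44*76 = 3344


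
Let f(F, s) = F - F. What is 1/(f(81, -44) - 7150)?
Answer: -1/7150 ≈ -0.00013986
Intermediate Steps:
f(F, s) = 0
1/(f(81, -44) - 7150) = 1/(0 - 7150) = 1/(-7150) = -1/7150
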